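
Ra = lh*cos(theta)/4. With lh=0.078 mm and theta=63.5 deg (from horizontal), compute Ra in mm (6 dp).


Ra = 0.078 * cos(63.5) / 4 = 0.008701 mm


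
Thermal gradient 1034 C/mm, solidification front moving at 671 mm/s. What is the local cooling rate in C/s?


CR = 1034 * 671 = 693814 C/s


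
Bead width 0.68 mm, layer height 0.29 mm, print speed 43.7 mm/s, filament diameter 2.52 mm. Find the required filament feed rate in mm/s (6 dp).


Q = 0.68 * 0.29 * 43.7 = 8.61764 mm^3/s
A_fil = pi*(2.52/2)^2 = 4.9875925 mm^2
v_feed = 8.61764 / 4.9875925 = 1.727816 mm/s


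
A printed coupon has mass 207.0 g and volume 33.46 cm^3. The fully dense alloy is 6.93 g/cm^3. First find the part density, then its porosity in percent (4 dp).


rho_part = 207.0 / 33.46 = 6.18649133 g/cm^3
Porosity = (1 - 6.18649133/6.93)*100 = 10.7288 %


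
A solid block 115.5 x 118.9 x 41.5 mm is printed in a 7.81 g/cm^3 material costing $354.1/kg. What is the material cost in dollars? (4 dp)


V = 115.5 * 118.9 * 41.5 = 569917.425 mm^3 = 569.917425 cm^3
Mass = 569.917425 * 7.81 / 1000 = 4.45105509 kg
Cost = 4.45105509 * 354.1 = 1576.1186 $


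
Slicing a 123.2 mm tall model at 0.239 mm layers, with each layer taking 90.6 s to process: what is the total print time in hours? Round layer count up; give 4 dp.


Layers = ceil(123.2/0.239) = 516
t = 516 * 90.6 / 3600 = 12.986 hrs


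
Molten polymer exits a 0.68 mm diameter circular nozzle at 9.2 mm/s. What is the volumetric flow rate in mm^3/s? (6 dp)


A = pi*(0.68/2)^2 = 0.36316811 mm^2
Q = 0.36316811 * 9.2 = 3.341147 mm^3/s


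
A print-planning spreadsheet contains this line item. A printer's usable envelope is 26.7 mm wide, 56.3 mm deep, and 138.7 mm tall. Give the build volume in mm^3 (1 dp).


V = 26.7 * 56.3 * 138.7 = 208495.2 mm^3


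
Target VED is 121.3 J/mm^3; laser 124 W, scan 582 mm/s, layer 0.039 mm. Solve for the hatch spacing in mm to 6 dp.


h = 124 / (121.3*582*0.039) = 0.045037 mm


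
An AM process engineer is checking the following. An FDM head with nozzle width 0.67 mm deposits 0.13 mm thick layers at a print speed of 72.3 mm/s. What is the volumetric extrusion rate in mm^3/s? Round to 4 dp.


Rate = 0.67 * 0.13 * 72.3 = 6.2973 mm^3/s


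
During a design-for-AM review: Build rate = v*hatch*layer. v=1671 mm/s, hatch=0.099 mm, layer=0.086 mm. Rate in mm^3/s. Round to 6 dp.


Rate = 1671 * 0.099 * 0.086 = 14.226894 mm^3/s


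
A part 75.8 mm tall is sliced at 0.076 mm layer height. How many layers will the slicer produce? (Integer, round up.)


Layers = ceil(75.8/0.076) = 998


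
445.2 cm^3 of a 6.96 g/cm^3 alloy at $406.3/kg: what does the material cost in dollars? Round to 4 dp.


Mass = 445.2*6.96/1000 = 3.098592 kg
Cost = 3.098592 * 406.3 = 1258.9579 $


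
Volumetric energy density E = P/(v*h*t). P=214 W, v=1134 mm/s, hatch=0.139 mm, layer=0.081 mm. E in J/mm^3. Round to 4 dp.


E = 214 / (1134*0.139*0.081) = 16.761 J/mm^3


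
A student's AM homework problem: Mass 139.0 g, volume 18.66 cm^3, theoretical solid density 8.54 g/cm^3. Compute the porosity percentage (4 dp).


rho_part = 139.0 / 18.66 = 7.44908896 g/cm^3
Porosity = (1 - 7.44908896/8.54)*100 = 12.7741 %


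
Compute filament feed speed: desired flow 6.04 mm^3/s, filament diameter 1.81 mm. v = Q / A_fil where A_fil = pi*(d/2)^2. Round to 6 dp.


A = pi*(1.81/2)^2 = 2.573043
v = 6.04 / 2.573043 = 2.347415 mm/s


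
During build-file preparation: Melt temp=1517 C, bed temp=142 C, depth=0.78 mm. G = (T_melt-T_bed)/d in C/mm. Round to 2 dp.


G = (1517-142)/0.78 = 1762.82 C/mm


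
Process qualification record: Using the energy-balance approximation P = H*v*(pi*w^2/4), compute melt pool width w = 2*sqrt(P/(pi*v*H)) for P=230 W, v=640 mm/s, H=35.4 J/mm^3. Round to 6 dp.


w = 2*sqrt(230/(pi*640*35.4)) = 0.113691 mm


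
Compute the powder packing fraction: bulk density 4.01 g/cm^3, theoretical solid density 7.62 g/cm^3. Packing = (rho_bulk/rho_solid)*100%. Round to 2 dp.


Packing = (4.01/7.62)*100 = 52.62 %


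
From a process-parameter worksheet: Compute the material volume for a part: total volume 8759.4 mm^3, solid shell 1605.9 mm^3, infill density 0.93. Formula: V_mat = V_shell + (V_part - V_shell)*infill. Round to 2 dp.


V_infill = (8759.4 - 1605.9) * 0.93 = 6652.76
V_total = 1605.9 + 6652.76 = 8258.66 mm^3


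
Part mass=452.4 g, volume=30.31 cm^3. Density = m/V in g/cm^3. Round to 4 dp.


rho = 452.4 / 30.31 = 14.9258 g/cm^3


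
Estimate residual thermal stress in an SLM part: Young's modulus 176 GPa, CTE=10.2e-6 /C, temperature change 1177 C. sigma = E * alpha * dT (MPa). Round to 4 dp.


sigma = 176*1000 * 10.2e-6 * 1177 = 2112.9504 MPa


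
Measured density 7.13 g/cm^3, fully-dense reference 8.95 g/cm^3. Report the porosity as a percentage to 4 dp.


Porosity = (1-7.13/8.95)*100 = 20.3352 %


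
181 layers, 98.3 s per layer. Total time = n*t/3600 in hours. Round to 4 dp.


t = 181 * 98.3 / 3600 = 4.9423 hrs


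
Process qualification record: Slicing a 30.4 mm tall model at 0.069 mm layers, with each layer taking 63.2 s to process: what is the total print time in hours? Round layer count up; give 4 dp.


Layers = ceil(30.4/0.069) = 441
t = 441 * 63.2 / 3600 = 7.742 hrs


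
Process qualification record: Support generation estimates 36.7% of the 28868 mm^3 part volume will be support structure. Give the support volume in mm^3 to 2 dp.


V_support = 28868 * 0.367 = 10594.56 mm^3


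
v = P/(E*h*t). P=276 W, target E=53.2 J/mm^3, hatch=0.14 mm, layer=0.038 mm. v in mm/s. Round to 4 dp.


v = 276 / (53.2*0.14*0.038) = 975.1823 mm/s


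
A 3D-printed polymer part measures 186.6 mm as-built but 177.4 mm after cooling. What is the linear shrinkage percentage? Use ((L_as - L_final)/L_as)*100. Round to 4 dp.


Shrinkage = ((186.6-177.4)/186.6)*100 = 4.9303 %


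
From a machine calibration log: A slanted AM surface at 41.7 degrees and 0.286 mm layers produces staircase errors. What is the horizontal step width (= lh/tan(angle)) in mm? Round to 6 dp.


step = 0.286 / tan(41.7) = 0.320999 mm


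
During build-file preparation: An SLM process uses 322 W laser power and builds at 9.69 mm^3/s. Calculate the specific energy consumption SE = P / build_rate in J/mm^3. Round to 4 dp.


SE = 322 / 9.69 = 33.2301 J/mm^3


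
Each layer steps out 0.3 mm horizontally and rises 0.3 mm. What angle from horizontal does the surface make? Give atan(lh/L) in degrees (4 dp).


angle = atan(0.3/0.3) = 45.0 degrees


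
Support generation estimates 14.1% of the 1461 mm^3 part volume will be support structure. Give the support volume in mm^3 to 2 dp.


V_support = 1461 * 0.141 = 206.0 mm^3


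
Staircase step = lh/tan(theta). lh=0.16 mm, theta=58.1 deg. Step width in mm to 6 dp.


step = 0.16 / tan(58.1) = 0.099591 mm


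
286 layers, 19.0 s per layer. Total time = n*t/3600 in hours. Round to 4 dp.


t = 286 * 19.0 / 3600 = 1.5094 hrs


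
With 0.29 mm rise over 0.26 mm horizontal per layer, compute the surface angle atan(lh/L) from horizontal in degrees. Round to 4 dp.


angle = atan(0.29/0.26) = 48.1221 degrees


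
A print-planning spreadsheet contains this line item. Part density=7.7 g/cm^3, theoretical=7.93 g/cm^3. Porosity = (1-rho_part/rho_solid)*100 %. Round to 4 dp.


Porosity = (1-7.7/7.93)*100 = 2.9004 %


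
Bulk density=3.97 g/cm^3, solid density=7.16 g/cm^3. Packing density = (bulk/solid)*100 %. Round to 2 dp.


Packing = (3.97/7.16)*100 = 55.45 %


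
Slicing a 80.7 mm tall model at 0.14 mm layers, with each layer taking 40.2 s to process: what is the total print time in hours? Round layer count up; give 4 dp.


Layers = ceil(80.7/0.14) = 577
t = 577 * 40.2 / 3600 = 6.4432 hrs


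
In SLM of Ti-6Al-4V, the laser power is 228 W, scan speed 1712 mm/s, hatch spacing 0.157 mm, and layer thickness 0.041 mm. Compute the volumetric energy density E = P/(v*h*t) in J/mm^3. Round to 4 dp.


E = 228 / (1712*0.157*0.041) = 20.6894 J/mm^3


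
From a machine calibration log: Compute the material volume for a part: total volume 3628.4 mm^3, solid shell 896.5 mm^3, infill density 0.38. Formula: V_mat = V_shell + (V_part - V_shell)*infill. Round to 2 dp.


V_infill = (3628.4 - 896.5) * 0.38 = 1038.12
V_total = 896.5 + 1038.12 = 1934.62 mm^3


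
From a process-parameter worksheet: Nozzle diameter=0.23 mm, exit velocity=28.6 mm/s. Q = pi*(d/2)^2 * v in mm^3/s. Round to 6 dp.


A = pi*(0.23/2)^2 = 0.04154756 mm^2
Q = 0.04154756 * 28.6 = 1.18826 mm^3/s


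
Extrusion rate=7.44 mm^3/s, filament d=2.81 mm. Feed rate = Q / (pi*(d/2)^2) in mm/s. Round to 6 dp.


A = pi*(2.81/2)^2 = 6.201582
v = 7.44 / 6.201582 = 1.199694 mm/s


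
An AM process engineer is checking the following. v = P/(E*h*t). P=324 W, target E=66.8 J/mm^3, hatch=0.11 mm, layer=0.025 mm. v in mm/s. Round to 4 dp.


v = 324 / (66.8*0.11*0.025) = 1763.7452 mm/s


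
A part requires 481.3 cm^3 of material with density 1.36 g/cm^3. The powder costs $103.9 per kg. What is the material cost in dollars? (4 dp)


Mass = 481.3*1.36/1000 = 0.654568 kg
Cost = 0.654568 * 103.9 = 68.0096 $


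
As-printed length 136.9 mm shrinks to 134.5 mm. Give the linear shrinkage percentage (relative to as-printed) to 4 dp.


Shrinkage = ((136.9-134.5)/136.9)*100 = 1.7531 %


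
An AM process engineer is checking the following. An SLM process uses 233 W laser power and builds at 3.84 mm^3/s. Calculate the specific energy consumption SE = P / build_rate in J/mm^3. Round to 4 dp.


SE = 233 / 3.84 = 60.6771 J/mm^3


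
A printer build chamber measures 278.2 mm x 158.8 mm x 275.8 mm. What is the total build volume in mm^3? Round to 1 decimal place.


V = 278.2 * 158.8 * 275.8 = 12184336.5 mm^3


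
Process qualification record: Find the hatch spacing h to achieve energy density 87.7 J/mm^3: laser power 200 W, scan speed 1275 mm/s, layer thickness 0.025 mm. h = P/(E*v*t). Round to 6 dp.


h = 200 / (87.7*1275*0.025) = 0.071545 mm


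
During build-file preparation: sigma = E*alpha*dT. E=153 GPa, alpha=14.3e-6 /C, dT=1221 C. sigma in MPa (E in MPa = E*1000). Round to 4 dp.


sigma = 153*1000 * 14.3e-6 * 1221 = 2671.4259 MPa


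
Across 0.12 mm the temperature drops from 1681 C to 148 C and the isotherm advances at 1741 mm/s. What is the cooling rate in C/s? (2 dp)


G = (1681-148)/0.12 = 12775.0 C/mm
CR = 12775.0 * 1741 = 22241275.0 C/s


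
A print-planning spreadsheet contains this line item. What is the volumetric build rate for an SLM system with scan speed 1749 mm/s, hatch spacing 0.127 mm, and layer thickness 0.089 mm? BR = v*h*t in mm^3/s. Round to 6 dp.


Rate = 1749 * 0.127 * 0.089 = 19.768947 mm^3/s


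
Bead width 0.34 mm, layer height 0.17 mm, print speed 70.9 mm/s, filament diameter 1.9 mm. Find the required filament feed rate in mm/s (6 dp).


Q = 0.34 * 0.17 * 70.9 = 4.09802 mm^3/s
A_fil = pi*(1.9/2)^2 = 2.83528737 mm^2
v_feed = 4.09802 / 2.83528737 = 1.445363 mm/s


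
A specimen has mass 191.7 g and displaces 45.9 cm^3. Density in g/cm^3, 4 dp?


rho = 191.7 / 45.9 = 4.1765 g/cm^3


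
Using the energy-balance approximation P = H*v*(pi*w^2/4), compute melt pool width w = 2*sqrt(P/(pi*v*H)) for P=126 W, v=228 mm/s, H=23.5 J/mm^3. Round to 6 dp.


w = 2*sqrt(126/(pi*228*23.5)) = 0.173037 mm


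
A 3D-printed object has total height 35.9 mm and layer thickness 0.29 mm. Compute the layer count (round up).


Layers = ceil(35.9/0.29) = 124


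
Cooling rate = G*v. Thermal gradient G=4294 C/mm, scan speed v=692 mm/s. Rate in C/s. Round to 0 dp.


CR = 4294 * 692 = 2971448 C/s


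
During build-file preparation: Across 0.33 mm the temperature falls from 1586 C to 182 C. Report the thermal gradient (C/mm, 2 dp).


G = (1586-182)/0.33 = 4254.55 C/mm


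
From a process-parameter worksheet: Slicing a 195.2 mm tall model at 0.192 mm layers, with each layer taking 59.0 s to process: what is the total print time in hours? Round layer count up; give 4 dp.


Layers = ceil(195.2/0.192) = 1017
t = 1017 * 59.0 / 3600 = 16.6675 hrs


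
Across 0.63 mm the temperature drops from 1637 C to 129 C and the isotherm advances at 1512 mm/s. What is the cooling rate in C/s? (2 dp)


G = (1637-129)/0.63 = 2393.65079365 C/mm
CR = 2393.65079365 * 1512 = 3619200.0 C/s


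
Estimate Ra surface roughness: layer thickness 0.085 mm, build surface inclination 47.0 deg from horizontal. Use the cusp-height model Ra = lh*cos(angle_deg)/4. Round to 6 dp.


Ra = 0.085 * cos(47.0) / 4 = 0.014492 mm


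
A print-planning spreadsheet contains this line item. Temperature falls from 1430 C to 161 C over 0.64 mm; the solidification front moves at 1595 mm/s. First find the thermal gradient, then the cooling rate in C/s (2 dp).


G = (1430-161)/0.64 = 1982.8125 C/mm
CR = 1982.8125 * 1595 = 3162585.94 C/s


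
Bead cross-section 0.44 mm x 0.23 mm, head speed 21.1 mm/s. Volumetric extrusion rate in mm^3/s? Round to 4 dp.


Rate = 0.44 * 0.23 * 21.1 = 2.1353 mm^3/s


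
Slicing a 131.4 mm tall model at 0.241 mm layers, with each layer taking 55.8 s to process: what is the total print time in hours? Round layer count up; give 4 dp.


Layers = ceil(131.4/0.241) = 546
t = 546 * 55.8 / 3600 = 8.463 hrs


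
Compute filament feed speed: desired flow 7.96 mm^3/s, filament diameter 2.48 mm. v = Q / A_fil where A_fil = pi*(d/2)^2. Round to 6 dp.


A = pi*(2.48/2)^2 = 4.830513
v = 7.96 / 4.830513 = 1.647858 mm/s


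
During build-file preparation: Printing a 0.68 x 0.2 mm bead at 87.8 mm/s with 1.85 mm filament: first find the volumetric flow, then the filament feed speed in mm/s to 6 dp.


Q = 0.68 * 0.2 * 87.8 = 11.9408 mm^3/s
A_fil = pi*(1.85/2)^2 = 2.68802521 mm^2
v_feed = 11.9408 / 2.68802521 = 4.44222 mm/s


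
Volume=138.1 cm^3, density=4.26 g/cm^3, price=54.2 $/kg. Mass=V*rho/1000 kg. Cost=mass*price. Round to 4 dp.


Mass = 138.1*4.26/1000 = 0.588306 kg
Cost = 0.588306 * 54.2 = 31.8862 $


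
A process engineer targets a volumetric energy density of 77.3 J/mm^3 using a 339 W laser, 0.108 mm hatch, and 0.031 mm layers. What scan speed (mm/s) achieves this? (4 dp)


v = 339 / (77.3*0.108*0.031) = 1309.8898 mm/s


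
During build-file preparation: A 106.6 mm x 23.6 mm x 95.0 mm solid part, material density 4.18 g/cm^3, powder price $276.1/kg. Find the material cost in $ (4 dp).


V = 106.6 * 23.6 * 95.0 = 238997.2 mm^3 = 238.9972 cm^3
Mass = 238.9972 * 4.18 / 1000 = 0.9990083 kg
Cost = 0.9990083 * 276.1 = 275.8262 $


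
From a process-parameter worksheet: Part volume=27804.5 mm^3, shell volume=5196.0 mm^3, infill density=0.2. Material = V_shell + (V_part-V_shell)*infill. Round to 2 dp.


V_infill = (27804.5 - 5196.0) * 0.2 = 4521.7
V_total = 5196.0 + 4521.7 = 9717.7 mm^3


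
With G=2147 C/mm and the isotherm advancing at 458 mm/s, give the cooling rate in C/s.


CR = 2147 * 458 = 983326 C/s


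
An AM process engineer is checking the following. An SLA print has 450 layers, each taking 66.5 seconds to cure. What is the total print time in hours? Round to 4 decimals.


t = 450 * 66.5 / 3600 = 8.3125 hrs


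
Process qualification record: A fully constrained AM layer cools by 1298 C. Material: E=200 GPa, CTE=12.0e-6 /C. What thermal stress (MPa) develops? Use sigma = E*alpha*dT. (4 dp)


sigma = 200*1000 * 12.0e-6 * 1298 = 3115.2 MPa


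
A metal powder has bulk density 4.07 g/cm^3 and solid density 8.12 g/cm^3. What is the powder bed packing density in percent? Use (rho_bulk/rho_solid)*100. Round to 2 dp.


Packing = (4.07/8.12)*100 = 50.12 %


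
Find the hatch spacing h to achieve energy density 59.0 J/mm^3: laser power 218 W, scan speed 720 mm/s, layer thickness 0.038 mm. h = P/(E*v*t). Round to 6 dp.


h = 218 / (59.0*720*0.038) = 0.135048 mm


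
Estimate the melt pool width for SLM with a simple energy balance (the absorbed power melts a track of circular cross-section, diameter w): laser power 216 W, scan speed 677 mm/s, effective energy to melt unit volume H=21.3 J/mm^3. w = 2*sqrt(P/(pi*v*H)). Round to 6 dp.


w = 2*sqrt(216/(pi*677*21.3)) = 0.138101 mm


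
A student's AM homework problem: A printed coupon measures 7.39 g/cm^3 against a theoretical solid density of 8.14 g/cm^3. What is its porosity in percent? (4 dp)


Porosity = (1-7.39/8.14)*100 = 9.2138 %


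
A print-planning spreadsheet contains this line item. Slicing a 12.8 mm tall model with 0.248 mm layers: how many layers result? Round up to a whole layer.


Layers = ceil(12.8/0.248) = 52


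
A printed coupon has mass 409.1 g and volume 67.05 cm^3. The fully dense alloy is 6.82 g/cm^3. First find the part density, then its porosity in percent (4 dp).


rho_part = 409.1 / 67.05 = 6.10141685 g/cm^3
Porosity = (1 - 6.10141685/6.82)*100 = 10.5364 %


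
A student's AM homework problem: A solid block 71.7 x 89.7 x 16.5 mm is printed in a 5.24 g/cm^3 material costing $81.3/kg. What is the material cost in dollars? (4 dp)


V = 71.7 * 89.7 * 16.5 = 106119.585 mm^3 = 106.119585 cm^3
Mass = 106.119585 * 5.24 / 1000 = 0.55606663 kg
Cost = 0.55606663 * 81.3 = 45.2082 $


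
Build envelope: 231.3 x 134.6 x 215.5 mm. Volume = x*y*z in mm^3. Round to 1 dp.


V = 231.3 * 134.6 * 215.5 = 6709157.2 mm^3


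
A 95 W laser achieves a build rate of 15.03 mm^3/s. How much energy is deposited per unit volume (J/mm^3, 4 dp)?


SE = 95 / 15.03 = 6.3207 J/mm^3


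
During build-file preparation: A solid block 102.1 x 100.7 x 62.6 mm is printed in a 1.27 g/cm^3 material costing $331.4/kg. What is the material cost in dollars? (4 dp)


V = 102.1 * 100.7 * 62.6 = 643620.022 mm^3 = 643.620022 cm^3
Mass = 643.620022 * 1.27 / 1000 = 0.81739743 kg
Cost = 0.81739743 * 331.4 = 270.8855 $


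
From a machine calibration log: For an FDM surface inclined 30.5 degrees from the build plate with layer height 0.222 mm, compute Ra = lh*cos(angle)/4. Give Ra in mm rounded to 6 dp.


Ra = 0.222 * cos(30.5) / 4 = 0.04782 mm


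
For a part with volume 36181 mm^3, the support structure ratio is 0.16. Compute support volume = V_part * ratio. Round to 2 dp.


V_support = 36181 * 0.16 = 5788.96 mm^3


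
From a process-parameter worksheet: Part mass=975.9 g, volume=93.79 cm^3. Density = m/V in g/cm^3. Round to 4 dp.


rho = 975.9 / 93.79 = 10.4052 g/cm^3


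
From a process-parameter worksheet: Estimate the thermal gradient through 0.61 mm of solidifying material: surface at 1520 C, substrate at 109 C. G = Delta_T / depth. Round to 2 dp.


G = (1520-109)/0.61 = 2313.11 C/mm


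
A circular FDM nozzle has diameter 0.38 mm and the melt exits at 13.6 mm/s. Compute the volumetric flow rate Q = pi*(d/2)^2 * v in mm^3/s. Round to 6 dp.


A = pi*(0.38/2)^2 = 0.11341149 mm^2
Q = 0.11341149 * 13.6 = 1.542396 mm^3/s


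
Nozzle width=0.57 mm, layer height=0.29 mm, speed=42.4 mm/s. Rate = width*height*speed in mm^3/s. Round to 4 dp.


Rate = 0.57 * 0.29 * 42.4 = 7.0087 mm^3/s


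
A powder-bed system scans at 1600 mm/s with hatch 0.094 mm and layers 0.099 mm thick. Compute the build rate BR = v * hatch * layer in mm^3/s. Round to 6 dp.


Rate = 1600 * 0.094 * 0.099 = 14.8896 mm^3/s


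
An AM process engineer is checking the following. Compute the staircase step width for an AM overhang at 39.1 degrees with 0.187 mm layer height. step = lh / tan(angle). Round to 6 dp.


step = 0.187 / tan(39.1) = 0.230103 mm


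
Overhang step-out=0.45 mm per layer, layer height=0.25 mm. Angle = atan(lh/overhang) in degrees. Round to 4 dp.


angle = atan(0.25/0.45) = 29.0546 degrees


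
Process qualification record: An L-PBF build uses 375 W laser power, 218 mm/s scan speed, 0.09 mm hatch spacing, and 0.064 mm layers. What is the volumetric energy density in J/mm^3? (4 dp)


E = 375 / (218*0.09*0.064) = 298.643 J/mm^3


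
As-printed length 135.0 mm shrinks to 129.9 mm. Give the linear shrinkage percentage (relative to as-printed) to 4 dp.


Shrinkage = ((135.0-129.9)/135.0)*100 = 3.7778 %


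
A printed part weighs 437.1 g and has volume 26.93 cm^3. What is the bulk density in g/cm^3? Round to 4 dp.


rho = 437.1 / 26.93 = 16.231 g/cm^3


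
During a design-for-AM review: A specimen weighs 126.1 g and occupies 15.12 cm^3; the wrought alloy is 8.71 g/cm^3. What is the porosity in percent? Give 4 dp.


rho_part = 126.1 / 15.12 = 8.33994709 g/cm^3
Porosity = (1 - 8.33994709/8.71)*100 = 4.2486 %


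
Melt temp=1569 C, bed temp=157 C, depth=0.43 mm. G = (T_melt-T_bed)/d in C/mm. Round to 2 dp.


G = (1569-157)/0.43 = 3283.72 C/mm


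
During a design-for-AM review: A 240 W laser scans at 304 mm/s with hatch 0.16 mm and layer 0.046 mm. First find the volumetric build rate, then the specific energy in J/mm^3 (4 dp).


Build rate = 304 * 0.16 * 0.046 = 2.23744 mm^3/s
SE = 240 / 2.23744 = 107.2654 J/mm^3


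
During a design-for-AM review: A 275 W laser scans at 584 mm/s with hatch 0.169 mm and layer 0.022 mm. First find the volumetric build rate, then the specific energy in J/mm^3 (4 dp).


Build rate = 584 * 0.169 * 0.022 = 2.171312 mm^3/s
SE = 275 / 2.171312 = 126.6515 J/mm^3


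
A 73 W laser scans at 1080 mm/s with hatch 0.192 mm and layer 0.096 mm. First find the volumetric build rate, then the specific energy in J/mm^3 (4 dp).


Build rate = 1080 * 0.192 * 0.096 = 19.90656 mm^3/s
SE = 73 / 19.90656 = 3.6671 J/mm^3


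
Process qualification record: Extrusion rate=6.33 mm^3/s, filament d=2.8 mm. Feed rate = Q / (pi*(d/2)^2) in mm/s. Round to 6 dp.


A = pi*(2.8/2)^2 = 6.157522
v = 6.33 / 6.157522 = 1.028011 mm/s


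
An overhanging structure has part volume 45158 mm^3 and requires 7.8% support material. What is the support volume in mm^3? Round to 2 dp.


V_support = 45158 * 0.078 = 3522.32 mm^3


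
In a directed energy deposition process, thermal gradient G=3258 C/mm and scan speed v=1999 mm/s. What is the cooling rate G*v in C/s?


CR = 3258 * 1999 = 6512742 C/s


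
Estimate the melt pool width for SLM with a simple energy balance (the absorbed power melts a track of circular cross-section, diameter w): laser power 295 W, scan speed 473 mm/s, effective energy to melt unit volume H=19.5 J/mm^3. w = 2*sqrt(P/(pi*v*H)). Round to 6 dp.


w = 2*sqrt(295/(pi*473*19.5)) = 0.201799 mm


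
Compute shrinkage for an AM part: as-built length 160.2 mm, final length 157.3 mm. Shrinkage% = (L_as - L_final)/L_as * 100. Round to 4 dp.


Shrinkage = ((160.2-157.3)/160.2)*100 = 1.8102 %


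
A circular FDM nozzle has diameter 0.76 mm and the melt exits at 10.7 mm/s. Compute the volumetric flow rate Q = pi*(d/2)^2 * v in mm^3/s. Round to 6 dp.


A = pi*(0.76/2)^2 = 0.45364598 mm^2
Q = 0.45364598 * 10.7 = 4.854012 mm^3/s


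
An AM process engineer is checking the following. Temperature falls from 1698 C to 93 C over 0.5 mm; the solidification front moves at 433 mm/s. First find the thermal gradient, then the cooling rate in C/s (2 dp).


G = (1698-93)/0.5 = 3210.0 C/mm
CR = 3210.0 * 433 = 1389930.0 C/s


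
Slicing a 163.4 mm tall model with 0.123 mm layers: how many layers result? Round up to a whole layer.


Layers = ceil(163.4/0.123) = 1329


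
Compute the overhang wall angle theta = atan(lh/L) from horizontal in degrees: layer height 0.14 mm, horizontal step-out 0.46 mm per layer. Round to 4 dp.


angle = atan(0.14/0.46) = 16.9275 degrees


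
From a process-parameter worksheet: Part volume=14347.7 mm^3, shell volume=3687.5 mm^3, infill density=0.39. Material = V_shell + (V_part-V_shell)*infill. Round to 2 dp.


V_infill = (14347.7 - 3687.5) * 0.39 = 4157.48
V_total = 3687.5 + 4157.48 = 7844.98 mm^3


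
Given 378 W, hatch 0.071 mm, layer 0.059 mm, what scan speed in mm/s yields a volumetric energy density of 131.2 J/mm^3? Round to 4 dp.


v = 378 / (131.2*0.071*0.059) = 687.7769 mm/s


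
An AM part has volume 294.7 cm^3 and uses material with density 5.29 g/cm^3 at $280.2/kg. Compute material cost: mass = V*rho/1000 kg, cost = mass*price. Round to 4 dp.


Mass = 294.7*5.29/1000 = 1.558963 kg
Cost = 1.558963 * 280.2 = 436.8214 $


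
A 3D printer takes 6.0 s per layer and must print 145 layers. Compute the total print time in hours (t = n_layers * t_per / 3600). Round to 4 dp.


t = 145 * 6.0 / 3600 = 0.2417 hrs


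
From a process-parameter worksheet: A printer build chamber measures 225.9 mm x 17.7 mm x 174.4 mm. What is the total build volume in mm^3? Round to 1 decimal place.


V = 225.9 * 17.7 * 174.4 = 697326.2 mm^3


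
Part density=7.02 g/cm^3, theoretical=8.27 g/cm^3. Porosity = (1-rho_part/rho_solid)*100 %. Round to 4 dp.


Porosity = (1-7.02/8.27)*100 = 15.1149 %


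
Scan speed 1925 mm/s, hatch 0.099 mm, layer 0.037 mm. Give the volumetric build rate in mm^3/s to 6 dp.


Rate = 1925 * 0.099 * 0.037 = 7.051275 mm^3/s


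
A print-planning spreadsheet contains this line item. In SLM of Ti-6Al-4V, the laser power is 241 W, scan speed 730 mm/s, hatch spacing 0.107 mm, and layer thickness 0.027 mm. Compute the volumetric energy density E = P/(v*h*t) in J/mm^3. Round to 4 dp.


E = 241 / (730*0.107*0.027) = 114.2738 J/mm^3


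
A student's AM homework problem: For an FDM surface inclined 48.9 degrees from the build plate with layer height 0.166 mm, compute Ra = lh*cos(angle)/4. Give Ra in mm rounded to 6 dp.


Ra = 0.166 * cos(48.9) / 4 = 0.027281 mm


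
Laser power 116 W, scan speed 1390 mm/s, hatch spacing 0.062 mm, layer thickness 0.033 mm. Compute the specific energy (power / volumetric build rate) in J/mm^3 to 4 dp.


Build rate = 1390 * 0.062 * 0.033 = 2.84394 mm^3/s
SE = 116 / 2.84394 = 40.7885 J/mm^3


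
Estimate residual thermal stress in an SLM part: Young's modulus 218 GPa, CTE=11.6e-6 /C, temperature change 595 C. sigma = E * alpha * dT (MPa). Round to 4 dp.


sigma = 218*1000 * 11.6e-6 * 595 = 1504.636 MPa


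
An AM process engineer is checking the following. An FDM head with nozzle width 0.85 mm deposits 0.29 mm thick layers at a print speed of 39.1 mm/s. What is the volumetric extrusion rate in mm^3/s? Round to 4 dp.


Rate = 0.85 * 0.29 * 39.1 = 9.6382 mm^3/s


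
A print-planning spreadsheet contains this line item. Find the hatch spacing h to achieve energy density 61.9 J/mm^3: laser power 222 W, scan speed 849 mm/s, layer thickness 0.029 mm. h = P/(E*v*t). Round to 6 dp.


h = 222 / (61.9*849*0.029) = 0.145665 mm


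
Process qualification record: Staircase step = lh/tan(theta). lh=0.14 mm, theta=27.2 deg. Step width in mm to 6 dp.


step = 0.14 / tan(27.2) = 0.272411 mm


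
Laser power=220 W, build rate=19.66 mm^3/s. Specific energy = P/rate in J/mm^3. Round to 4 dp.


SE = 220 / 19.66 = 11.1902 J/mm^3


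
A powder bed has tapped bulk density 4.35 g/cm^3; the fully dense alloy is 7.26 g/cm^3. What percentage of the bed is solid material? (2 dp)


Packing = (4.35/7.26)*100 = 59.92 %


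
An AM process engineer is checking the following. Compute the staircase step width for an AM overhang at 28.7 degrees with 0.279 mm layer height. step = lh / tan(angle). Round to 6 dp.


step = 0.279 / tan(28.7) = 0.509604 mm


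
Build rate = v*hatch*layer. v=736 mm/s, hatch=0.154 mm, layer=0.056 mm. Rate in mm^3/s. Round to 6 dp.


Rate = 736 * 0.154 * 0.056 = 6.347264 mm^3/s


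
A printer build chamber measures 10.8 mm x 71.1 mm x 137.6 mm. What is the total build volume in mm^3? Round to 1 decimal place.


V = 10.8 * 71.1 * 137.6 = 105660.3 mm^3


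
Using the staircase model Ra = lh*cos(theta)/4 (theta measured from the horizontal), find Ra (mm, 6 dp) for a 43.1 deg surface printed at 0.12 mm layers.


Ra = 0.12 * cos(43.1) / 4 = 0.021905 mm


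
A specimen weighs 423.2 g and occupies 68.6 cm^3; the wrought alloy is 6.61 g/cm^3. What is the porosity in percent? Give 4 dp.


rho_part = 423.2 / 68.6 = 6.16909621 g/cm^3
Porosity = (1 - 6.16909621/6.61)*100 = 6.6703 %


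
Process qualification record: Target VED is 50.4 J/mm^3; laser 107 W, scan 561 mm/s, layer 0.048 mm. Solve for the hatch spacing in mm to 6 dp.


h = 107 / (50.4*561*0.048) = 0.07884 mm


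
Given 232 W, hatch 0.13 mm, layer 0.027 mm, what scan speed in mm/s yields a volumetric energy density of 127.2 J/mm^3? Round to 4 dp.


v = 232 / (127.2*0.13*0.027) = 519.6295 mm/s


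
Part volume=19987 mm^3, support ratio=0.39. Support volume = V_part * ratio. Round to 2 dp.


V_support = 19987 * 0.39 = 7794.93 mm^3


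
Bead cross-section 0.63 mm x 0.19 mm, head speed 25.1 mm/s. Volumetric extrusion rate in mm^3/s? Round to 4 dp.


Rate = 0.63 * 0.19 * 25.1 = 3.0045 mm^3/s


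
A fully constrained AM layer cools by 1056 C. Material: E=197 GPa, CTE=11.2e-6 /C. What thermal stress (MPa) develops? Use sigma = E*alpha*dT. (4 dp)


sigma = 197*1000 * 11.2e-6 * 1056 = 2329.9584 MPa


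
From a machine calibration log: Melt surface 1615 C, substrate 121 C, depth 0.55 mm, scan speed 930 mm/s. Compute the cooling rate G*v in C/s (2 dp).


G = (1615-121)/0.55 = 2716.36363636 C/mm
CR = 2716.36363636 * 930 = 2526218.18 C/s


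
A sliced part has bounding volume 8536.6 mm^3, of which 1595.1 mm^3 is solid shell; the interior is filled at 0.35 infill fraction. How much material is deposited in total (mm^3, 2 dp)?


V_infill = (8536.6 - 1595.1) * 0.35 = 2429.53
V_total = 1595.1 + 2429.53 = 4024.63 mm^3


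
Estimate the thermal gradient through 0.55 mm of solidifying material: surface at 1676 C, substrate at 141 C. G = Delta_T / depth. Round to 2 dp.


G = (1676-141)/0.55 = 2790.91 C/mm


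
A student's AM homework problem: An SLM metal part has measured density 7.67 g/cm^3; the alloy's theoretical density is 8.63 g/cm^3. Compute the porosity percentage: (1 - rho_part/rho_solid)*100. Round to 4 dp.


Porosity = (1-7.67/8.63)*100 = 11.124 %


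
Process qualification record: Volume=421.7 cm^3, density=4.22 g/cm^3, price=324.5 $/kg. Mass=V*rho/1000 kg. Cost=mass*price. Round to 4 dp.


Mass = 421.7*4.22/1000 = 1.779574 kg
Cost = 1.779574 * 324.5 = 577.4718 $


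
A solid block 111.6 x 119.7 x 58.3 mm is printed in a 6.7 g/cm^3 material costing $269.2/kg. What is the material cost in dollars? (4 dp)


V = 111.6 * 119.7 * 58.3 = 778801.716 mm^3 = 778.801716 cm^3
Mass = 778.801716 * 6.7 / 1000 = 5.2179715 kg
Cost = 5.2179715 * 269.2 = 1404.6779 $


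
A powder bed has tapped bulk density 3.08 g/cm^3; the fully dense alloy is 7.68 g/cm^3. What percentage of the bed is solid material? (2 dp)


Packing = (3.08/7.68)*100 = 40.1 %


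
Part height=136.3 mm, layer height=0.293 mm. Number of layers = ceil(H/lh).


Layers = ceil(136.3/0.293) = 466


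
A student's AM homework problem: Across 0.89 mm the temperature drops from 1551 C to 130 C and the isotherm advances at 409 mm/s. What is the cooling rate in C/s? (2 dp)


G = (1551-130)/0.89 = 1596.62921348 C/mm
CR = 1596.62921348 * 409 = 653021.35 C/s


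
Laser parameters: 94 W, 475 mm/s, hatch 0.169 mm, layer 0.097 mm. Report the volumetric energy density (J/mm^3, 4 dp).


E = 94 / (475*0.169*0.097) = 12.0719 J/mm^3


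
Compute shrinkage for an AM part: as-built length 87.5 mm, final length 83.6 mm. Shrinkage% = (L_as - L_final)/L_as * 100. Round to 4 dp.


Shrinkage = ((87.5-83.6)/87.5)*100 = 4.4571 %


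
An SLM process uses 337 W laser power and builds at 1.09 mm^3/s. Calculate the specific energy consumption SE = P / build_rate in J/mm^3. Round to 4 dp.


SE = 337 / 1.09 = 309.1743 J/mm^3


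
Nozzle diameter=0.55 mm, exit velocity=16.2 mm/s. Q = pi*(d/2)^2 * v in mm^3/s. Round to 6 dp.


A = pi*(0.55/2)^2 = 0.23758294 mm^2
Q = 0.23758294 * 16.2 = 3.848844 mm^3/s


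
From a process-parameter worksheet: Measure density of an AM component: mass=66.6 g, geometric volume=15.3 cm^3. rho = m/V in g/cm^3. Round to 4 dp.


rho = 66.6 / 15.3 = 4.3529 g/cm^3


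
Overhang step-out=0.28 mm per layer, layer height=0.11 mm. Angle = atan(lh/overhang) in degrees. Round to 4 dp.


angle = atan(0.11/0.28) = 21.4477 degrees


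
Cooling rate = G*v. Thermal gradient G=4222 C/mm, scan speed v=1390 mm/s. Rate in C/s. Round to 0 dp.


CR = 4222 * 1390 = 5868580 C/s


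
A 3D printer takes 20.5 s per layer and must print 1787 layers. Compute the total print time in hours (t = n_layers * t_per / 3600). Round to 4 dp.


t = 1787 * 20.5 / 3600 = 10.176 hrs


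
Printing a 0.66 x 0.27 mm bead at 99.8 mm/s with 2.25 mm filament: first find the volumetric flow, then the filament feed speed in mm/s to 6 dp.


Q = 0.66 * 0.27 * 99.8 = 17.78436 mm^3/s
A_fil = pi*(2.25/2)^2 = 3.9760782 mm^2
v_feed = 17.78436 / 3.9760782 = 4.47284 mm/s


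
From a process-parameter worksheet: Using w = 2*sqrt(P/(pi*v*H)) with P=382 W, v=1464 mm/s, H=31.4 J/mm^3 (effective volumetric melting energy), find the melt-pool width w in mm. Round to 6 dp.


w = 2*sqrt(382/(pi*1464*31.4)) = 0.102861 mm


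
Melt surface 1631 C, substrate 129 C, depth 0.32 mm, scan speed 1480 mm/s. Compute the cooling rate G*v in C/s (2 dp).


G = (1631-129)/0.32 = 4693.75 C/mm
CR = 4693.75 * 1480 = 6946750.0 C/s


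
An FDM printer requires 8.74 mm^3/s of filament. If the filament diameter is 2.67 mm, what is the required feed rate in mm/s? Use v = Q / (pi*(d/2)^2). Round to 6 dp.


A = pi*(2.67/2)^2 = 5.599025
v = 8.74 / 5.599025 = 1.560986 mm/s


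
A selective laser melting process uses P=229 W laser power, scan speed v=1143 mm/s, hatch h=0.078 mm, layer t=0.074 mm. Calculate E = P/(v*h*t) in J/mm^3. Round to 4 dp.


E = 229 / (1143*0.078*0.074) = 34.7107 J/mm^3


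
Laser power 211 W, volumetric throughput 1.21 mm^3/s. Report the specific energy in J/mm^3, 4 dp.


SE = 211 / 1.21 = 174.3802 J/mm^3


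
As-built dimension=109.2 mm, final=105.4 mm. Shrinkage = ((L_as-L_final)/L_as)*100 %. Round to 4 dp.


Shrinkage = ((109.2-105.4)/109.2)*100 = 3.4799 %


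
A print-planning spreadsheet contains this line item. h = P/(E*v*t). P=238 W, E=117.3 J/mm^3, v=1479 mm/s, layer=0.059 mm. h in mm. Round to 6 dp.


h = 238 / (117.3*1479*0.059) = 0.023252 mm


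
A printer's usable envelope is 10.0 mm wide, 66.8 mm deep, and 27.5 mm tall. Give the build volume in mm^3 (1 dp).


V = 10.0 * 66.8 * 27.5 = 18370.0 mm^3


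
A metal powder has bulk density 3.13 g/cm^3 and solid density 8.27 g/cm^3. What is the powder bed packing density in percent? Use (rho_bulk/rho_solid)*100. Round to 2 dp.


Packing = (3.13/8.27)*100 = 37.85 %


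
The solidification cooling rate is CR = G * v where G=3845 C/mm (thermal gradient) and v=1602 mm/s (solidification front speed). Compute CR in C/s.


CR = 3845 * 1602 = 6159690 C/s


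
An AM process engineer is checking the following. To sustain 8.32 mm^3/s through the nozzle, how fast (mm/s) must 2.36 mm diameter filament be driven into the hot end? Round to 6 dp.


A = pi*(2.36/2)^2 = 4.374354
v = 8.32 / 4.374354 = 1.901995 mm/s


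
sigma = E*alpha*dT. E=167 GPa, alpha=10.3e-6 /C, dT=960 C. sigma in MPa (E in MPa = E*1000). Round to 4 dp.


sigma = 167*1000 * 10.3e-6 * 960 = 1651.296 MPa


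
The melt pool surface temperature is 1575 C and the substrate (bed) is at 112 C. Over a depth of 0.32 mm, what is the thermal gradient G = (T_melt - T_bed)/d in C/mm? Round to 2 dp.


G = (1575-112)/0.32 = 4571.88 C/mm


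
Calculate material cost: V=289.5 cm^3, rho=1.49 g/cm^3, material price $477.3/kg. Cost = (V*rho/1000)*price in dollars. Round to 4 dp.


Mass = 289.5*1.49/1000 = 0.431355 kg
Cost = 0.431355 * 477.3 = 205.8857 $


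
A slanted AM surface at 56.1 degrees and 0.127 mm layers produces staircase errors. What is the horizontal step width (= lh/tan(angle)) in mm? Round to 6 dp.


step = 0.127 / tan(56.1) = 0.08534 mm


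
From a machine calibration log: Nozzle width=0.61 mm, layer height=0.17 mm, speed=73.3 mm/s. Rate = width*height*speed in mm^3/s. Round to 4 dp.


Rate = 0.61 * 0.17 * 73.3 = 7.6012 mm^3/s


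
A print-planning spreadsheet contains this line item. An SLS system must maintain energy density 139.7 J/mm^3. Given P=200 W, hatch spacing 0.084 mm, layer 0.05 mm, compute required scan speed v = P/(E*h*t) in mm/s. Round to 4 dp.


v = 200 / (139.7*0.084*0.05) = 340.8665 mm/s


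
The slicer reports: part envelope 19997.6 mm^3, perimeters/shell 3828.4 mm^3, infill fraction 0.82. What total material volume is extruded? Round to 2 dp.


V_infill = (19997.6 - 3828.4) * 0.82 = 13258.74
V_total = 3828.4 + 13258.74 = 17087.14 mm^3


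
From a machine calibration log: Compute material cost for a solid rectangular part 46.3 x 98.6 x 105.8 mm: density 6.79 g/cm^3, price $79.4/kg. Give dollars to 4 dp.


V = 46.3 * 98.6 * 105.8 = 482996.044 mm^3 = 482.996044 cm^3
Mass = 482.996044 * 6.79 / 1000 = 3.27954314 kg
Cost = 3.27954314 * 79.4 = 260.3957 $


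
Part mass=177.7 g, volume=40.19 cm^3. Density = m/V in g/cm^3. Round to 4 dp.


rho = 177.7 / 40.19 = 4.4215 g/cm^3


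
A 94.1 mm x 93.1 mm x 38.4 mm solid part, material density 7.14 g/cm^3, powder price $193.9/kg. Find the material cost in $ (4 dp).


V = 94.1 * 93.1 * 38.4 = 336411.264 mm^3 = 336.411264 cm^3
Mass = 336.411264 * 7.14 / 1000 = 2.40197642 kg
Cost = 2.40197642 * 193.9 = 465.7432 $


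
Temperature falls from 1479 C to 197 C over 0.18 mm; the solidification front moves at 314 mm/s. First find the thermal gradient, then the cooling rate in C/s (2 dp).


G = (1479-197)/0.18 = 7122.22222222 C/mm
CR = 7122.22222222 * 314 = 2236377.78 C/s


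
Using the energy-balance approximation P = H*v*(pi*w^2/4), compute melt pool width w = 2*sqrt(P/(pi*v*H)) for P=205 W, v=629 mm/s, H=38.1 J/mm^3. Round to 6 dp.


w = 2*sqrt(205/(pi*629*38.1)) = 0.104362 mm


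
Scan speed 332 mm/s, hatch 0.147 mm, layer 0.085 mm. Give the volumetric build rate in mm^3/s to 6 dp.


Rate = 332 * 0.147 * 0.085 = 4.14834 mm^3/s


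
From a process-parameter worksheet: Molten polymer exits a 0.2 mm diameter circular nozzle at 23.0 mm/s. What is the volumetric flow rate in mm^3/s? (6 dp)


A = pi*(0.2/2)^2 = 0.03141593 mm^2
Q = 0.03141593 * 23.0 = 0.722566 mm^3/s


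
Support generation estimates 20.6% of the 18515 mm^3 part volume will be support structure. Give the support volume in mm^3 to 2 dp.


V_support = 18515 * 0.206 = 3814.09 mm^3


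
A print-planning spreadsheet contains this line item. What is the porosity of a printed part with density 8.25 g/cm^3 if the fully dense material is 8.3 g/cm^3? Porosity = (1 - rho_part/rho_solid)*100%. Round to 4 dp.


Porosity = (1-8.25/8.3)*100 = 0.6024 %


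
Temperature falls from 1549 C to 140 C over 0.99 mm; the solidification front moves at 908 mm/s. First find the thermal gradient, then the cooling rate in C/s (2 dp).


G = (1549-140)/0.99 = 1423.23232323 C/mm
CR = 1423.23232323 * 908 = 1292294.95 C/s


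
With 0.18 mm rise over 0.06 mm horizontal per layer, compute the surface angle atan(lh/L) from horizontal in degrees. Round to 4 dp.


angle = atan(0.18/0.06) = 71.5651 degrees


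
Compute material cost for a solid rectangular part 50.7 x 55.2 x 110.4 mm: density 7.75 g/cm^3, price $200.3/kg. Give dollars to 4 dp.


V = 50.7 * 55.2 * 110.4 = 308969.856 mm^3 = 308.969856 cm^3
Mass = 308.969856 * 7.75 / 1000 = 2.39451638 kg
Cost = 2.39451638 * 200.3 = 479.6216 $


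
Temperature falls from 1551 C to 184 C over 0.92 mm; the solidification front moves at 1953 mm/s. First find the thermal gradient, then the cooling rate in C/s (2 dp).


G = (1551-184)/0.92 = 1485.86956522 C/mm
CR = 1485.86956522 * 1953 = 2901903.26 C/s
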